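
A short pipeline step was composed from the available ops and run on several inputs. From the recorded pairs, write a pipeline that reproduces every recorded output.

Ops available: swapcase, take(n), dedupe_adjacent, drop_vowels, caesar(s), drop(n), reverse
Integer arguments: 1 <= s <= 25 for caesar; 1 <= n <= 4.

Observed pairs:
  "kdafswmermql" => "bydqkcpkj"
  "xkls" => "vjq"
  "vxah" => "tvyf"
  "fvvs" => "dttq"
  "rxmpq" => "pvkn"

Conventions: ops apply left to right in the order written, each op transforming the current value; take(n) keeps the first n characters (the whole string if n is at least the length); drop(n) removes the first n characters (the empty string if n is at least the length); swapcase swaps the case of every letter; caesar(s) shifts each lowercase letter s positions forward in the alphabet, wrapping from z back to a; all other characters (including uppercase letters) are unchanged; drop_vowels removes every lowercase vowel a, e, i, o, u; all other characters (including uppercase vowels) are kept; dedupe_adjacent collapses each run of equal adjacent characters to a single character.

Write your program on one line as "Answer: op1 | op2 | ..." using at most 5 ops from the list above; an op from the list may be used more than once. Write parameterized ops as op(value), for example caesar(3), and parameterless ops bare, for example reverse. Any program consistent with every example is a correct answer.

caesar(24) | reverse | drop_vowels | reverse

Check, running the answer program on each example:
  "kdafswmermql" -> "ibydqukcpkoj" -> "jokpckuqdybi" -> "jkpckqdyb" -> "bydqkcpkj"
  "xkls" -> "vijq" -> "qjiv" -> "qjv" -> "vjq"
  "vxah" -> "tvyf" -> "fyvt" -> "fyvt" -> "tvyf"
  "fvvs" -> "dttq" -> "qttd" -> "qttd" -> "dttq"
  "rxmpq" -> "pvkno" -> "onkvp" -> "nkvp" -> "pvkn"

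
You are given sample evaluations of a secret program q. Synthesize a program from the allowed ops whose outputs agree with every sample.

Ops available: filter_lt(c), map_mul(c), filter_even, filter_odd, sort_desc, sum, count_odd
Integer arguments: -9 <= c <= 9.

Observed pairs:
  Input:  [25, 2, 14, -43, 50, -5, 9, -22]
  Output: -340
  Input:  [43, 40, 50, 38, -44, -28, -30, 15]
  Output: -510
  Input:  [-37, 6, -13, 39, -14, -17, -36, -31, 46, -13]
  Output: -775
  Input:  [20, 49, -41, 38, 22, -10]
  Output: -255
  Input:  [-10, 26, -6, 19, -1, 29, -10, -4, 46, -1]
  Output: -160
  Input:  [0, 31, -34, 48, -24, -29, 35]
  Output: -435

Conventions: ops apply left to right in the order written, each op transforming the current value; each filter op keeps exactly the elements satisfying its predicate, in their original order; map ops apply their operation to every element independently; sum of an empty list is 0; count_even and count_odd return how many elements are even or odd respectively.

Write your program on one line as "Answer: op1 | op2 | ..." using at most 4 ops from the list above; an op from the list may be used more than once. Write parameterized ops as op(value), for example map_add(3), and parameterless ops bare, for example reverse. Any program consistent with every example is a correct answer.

filter_lt(9) | map_mul(5) | sum

Check, running the answer program on each example:
  [25, 2, 14, -43, 50, -5, 9, -22] -> [2, -43, -5, -22] -> [10, -215, -25, -110] -> -340
  [43, 40, 50, 38, -44, -28, -30, 15] -> [-44, -28, -30] -> [-220, -140, -150] -> -510
  [-37, 6, -13, 39, -14, -17, -36, -31, 46, -13] -> [-37, 6, -13, -14, -17, -36, -31, -13] -> [-185, 30, -65, -70, -85, -180, -155, -65] -> -775
  [20, 49, -41, 38, 22, -10] -> [-41, -10] -> [-205, -50] -> -255
  [-10, 26, -6, 19, -1, 29, -10, -4, 46, -1] -> [-10, -6, -1, -10, -4, -1] -> [-50, -30, -5, -50, -20, -5] -> -160
  [0, 31, -34, 48, -24, -29, 35] -> [0, -34, -24, -29] -> [0, -170, -120, -145] -> -435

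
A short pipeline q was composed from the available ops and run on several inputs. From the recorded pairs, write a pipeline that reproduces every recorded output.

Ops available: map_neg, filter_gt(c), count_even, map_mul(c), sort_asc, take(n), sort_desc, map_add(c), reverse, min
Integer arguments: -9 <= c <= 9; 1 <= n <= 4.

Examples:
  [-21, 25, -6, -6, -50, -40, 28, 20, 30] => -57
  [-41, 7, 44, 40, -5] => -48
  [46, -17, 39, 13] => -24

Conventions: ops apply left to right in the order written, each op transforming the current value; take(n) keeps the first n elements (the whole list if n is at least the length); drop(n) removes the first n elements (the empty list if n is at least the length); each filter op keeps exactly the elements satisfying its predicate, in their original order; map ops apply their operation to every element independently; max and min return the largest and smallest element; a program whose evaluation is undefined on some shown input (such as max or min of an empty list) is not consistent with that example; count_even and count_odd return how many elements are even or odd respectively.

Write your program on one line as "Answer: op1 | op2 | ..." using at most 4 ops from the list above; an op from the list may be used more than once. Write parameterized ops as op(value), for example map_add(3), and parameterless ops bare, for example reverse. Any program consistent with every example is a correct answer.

map_add(2) | map_add(-9) | min

Check, running the answer program on each example:
  [-21, 25, -6, -6, -50, -40, 28, 20, 30] -> [-19, 27, -4, -4, -48, -38, 30, 22, 32] -> [-28, 18, -13, -13, -57, -47, 21, 13, 23] -> -57
  [-41, 7, 44, 40, -5] -> [-39, 9, 46, 42, -3] -> [-48, 0, 37, 33, -12] -> -48
  [46, -17, 39, 13] -> [48, -15, 41, 15] -> [39, -24, 32, 6] -> -24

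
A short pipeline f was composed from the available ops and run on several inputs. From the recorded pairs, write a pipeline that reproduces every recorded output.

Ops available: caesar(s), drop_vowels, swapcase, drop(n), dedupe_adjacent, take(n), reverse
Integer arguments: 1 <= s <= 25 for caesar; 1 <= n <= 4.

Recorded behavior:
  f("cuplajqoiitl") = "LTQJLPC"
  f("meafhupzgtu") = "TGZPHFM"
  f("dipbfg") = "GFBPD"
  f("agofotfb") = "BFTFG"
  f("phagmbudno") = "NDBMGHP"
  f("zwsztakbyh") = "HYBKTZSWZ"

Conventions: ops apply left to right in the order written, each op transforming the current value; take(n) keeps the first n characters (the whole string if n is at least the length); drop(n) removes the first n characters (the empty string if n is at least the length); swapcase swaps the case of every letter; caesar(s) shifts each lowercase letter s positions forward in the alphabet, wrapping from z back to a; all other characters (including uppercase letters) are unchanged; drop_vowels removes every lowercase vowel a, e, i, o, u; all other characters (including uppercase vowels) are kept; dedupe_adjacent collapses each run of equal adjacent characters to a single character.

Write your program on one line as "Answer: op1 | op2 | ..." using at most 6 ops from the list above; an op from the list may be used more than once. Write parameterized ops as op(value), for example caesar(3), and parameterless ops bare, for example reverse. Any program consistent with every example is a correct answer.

swapcase | reverse | swapcase | drop_vowels | swapcase

Check, running the answer program on each example:
  "cuplajqoiitl" -> "CUPLAJQOIITL" -> "LTIIOQJALPUC" -> "ltiioqjalpuc" -> "ltqjlpc" -> "LTQJLPC"
  "meafhupzgtu" -> "MEAFHUPZGTU" -> "UTGZPUHFAEM" -> "utgzpuhfaem" -> "tgzphfm" -> "TGZPHFM"
  "dipbfg" -> "DIPBFG" -> "GFBPID" -> "gfbpid" -> "gfbpd" -> "GFBPD"
  "agofotfb" -> "AGOFOTFB" -> "BFTOFOGA" -> "bftofoga" -> "bftfg" -> "BFTFG"
  "phagmbudno" -> "PHAGMBUDNO" -> "ONDUBMGAHP" -> "ondubmgahp" -> "ndbmghp" -> "NDBMGHP"
  "zwsztakbyh" -> "ZWSZTAKBYH" -> "HYBKATZSWZ" -> "hybkatzswz" -> "hybktzswz" -> "HYBKTZSWZ"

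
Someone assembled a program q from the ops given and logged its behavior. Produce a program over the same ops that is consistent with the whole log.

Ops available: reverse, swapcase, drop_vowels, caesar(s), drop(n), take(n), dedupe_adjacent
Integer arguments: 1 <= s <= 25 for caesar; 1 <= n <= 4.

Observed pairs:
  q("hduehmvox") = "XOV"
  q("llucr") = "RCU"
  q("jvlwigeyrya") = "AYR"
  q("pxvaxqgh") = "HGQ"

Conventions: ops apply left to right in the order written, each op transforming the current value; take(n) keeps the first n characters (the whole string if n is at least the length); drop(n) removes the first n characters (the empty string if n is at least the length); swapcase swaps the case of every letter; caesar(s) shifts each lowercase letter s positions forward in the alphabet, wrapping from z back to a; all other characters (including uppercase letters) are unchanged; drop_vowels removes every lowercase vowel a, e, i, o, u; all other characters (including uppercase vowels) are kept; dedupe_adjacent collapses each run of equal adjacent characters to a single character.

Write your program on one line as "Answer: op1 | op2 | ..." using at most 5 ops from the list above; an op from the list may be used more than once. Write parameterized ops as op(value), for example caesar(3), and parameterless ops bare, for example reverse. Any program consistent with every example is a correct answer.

swapcase | dedupe_adjacent | reverse | take(3)

Check, running the answer program on each example:
  "hduehmvox" -> "HDUEHMVOX" -> "HDUEHMVOX" -> "XOVMHEUDH" -> "XOV"
  "llucr" -> "LLUCR" -> "LUCR" -> "RCUL" -> "RCU"
  "jvlwigeyrya" -> "JVLWIGEYRYA" -> "JVLWIGEYRYA" -> "AYRYEGIWLVJ" -> "AYR"
  "pxvaxqgh" -> "PXVAXQGH" -> "PXVAXQGH" -> "HGQXAVXP" -> "HGQ"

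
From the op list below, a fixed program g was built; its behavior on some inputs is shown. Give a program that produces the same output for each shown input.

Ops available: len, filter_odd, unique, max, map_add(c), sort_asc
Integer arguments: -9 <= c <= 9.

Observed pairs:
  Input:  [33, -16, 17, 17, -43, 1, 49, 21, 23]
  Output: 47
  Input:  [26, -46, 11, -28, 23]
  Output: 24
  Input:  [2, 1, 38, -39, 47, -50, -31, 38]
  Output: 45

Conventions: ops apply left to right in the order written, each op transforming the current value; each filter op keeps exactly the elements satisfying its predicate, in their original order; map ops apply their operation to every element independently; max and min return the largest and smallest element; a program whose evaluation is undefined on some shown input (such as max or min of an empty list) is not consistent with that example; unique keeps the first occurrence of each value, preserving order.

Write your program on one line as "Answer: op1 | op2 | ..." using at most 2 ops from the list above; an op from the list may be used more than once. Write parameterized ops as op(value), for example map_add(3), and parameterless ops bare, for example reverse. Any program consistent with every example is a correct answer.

map_add(-2) | max

Check, running the answer program on each example:
  [33, -16, 17, 17, -43, 1, 49, 21, 23] -> [31, -18, 15, 15, -45, -1, 47, 19, 21] -> 47
  [26, -46, 11, -28, 23] -> [24, -48, 9, -30, 21] -> 24
  [2, 1, 38, -39, 47, -50, -31, 38] -> [0, -1, 36, -41, 45, -52, -33, 36] -> 45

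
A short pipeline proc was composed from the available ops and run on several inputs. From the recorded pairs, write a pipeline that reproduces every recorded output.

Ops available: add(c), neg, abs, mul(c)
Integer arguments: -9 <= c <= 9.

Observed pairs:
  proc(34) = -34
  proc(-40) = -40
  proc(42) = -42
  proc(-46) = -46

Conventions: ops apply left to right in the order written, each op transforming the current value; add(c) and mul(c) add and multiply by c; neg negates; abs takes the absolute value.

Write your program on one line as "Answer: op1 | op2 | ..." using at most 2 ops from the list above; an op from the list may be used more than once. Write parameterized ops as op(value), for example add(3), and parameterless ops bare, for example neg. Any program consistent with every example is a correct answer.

abs | neg

Check, running the answer program on each example:
  34 -> 34 -> -34
  -40 -> 40 -> -40
  42 -> 42 -> -42
  -46 -> 46 -> -46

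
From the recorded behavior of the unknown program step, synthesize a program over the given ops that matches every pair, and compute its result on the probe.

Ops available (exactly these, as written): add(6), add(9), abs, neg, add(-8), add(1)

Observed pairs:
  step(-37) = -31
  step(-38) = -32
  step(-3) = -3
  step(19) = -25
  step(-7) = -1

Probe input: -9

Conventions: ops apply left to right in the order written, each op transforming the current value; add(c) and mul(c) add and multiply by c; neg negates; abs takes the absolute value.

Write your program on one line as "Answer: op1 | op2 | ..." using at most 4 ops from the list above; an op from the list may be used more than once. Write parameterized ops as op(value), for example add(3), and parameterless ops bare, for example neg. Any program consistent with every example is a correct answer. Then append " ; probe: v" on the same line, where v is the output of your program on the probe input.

add(6) | abs | neg ; probe: -3

Check, running the answer program on each example:
  -37 -> -31 -> 31 -> -31
  -38 -> -32 -> 32 -> -32
  -3 -> 3 -> 3 -> -3
  19 -> 25 -> 25 -> -25
  -7 -> -1 -> 1 -> -1
  probe: -9 -> -3 -> 3 -> -3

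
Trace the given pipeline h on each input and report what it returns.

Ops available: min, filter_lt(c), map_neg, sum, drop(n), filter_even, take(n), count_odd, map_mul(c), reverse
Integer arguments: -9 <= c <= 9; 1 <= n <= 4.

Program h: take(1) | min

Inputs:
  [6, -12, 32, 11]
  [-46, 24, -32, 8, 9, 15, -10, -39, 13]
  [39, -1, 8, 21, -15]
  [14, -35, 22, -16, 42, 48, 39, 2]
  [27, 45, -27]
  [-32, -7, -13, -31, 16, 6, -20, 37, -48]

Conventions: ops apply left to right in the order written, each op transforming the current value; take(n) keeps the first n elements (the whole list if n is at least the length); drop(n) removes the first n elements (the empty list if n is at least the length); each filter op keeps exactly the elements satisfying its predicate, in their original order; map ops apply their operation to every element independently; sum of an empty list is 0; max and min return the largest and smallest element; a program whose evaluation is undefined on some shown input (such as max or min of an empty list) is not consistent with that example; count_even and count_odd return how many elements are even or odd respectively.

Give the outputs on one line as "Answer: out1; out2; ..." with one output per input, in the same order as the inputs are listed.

6; -46; 39; 14; 27; -32

Execution, op by op:
  [6, -12, 32, 11] -> [6] -> 6
  [-46, 24, -32, 8, 9, 15, -10, -39, 13] -> [-46] -> -46
  [39, -1, 8, 21, -15] -> [39] -> 39
  [14, -35, 22, -16, 42, 48, 39, 2] -> [14] -> 14
  [27, 45, -27] -> [27] -> 27
  [-32, -7, -13, -31, 16, 6, -20, 37, -48] -> [-32] -> -32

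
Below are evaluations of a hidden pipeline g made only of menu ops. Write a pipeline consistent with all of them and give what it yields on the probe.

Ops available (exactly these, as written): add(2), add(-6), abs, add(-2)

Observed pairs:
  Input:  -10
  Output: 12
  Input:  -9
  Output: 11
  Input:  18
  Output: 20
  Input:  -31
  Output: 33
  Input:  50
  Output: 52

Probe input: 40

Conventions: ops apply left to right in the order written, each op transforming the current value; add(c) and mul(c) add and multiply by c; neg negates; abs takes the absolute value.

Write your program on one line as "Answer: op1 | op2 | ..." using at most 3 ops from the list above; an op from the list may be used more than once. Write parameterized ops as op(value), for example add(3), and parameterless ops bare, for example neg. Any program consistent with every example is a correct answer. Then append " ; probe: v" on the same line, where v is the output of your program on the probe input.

abs | add(2) ; probe: 42

Check, running the answer program on each example:
  -10 -> 10 -> 12
  -9 -> 9 -> 11
  18 -> 18 -> 20
  -31 -> 31 -> 33
  50 -> 50 -> 52
  probe: 40 -> 40 -> 42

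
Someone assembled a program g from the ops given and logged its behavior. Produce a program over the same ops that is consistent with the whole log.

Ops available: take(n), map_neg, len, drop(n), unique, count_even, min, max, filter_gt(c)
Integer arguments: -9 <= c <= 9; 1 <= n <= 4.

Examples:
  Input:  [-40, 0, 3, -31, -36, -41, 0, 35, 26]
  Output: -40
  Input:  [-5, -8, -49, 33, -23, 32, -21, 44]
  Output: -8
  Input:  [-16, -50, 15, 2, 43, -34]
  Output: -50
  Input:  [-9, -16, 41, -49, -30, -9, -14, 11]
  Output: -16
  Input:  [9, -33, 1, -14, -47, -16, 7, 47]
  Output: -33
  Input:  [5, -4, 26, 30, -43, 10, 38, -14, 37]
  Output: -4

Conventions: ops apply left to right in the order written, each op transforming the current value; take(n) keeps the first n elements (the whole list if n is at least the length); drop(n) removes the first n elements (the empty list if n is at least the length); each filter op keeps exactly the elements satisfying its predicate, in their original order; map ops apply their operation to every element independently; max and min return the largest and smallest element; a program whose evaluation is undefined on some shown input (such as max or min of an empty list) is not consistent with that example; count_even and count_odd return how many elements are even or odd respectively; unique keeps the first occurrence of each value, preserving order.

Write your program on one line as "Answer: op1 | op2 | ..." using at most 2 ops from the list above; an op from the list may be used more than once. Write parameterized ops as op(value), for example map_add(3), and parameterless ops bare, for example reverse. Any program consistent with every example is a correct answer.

take(2) | min

Check, running the answer program on each example:
  [-40, 0, 3, -31, -36, -41, 0, 35, 26] -> [-40, 0] -> -40
  [-5, -8, -49, 33, -23, 32, -21, 44] -> [-5, -8] -> -8
  [-16, -50, 15, 2, 43, -34] -> [-16, -50] -> -50
  [-9, -16, 41, -49, -30, -9, -14, 11] -> [-9, -16] -> -16
  [9, -33, 1, -14, -47, -16, 7, 47] -> [9, -33] -> -33
  [5, -4, 26, 30, -43, 10, 38, -14, 37] -> [5, -4] -> -4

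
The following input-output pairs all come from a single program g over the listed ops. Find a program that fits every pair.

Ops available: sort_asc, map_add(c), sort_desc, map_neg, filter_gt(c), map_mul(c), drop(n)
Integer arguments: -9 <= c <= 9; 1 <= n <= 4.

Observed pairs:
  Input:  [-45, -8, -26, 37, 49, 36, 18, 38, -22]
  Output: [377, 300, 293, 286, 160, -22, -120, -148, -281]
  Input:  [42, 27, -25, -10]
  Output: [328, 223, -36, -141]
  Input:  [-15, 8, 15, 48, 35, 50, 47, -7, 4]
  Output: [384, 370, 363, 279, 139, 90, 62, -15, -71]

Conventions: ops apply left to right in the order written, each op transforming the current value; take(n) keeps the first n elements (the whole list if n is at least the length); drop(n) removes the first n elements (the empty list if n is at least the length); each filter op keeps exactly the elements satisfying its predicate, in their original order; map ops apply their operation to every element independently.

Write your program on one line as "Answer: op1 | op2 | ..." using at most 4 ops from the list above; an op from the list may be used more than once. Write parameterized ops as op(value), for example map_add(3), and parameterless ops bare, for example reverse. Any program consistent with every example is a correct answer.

sort_desc | map_add(5) | map_mul(7) | map_add(-1)

Check, running the answer program on each example:
  [-45, -8, -26, 37, 49, 36, 18, 38, -22] -> [49, 38, 37, 36, 18, -8, -22, -26, -45] -> [54, 43, 42, 41, 23, -3, -17, -21, -40] -> [378, 301, 294, 287, 161, -21, -119, -147, -280] -> [377, 300, 293, 286, 160, -22, -120, -148, -281]
  [42, 27, -25, -10] -> [42, 27, -10, -25] -> [47, 32, -5, -20] -> [329, 224, -35, -140] -> [328, 223, -36, -141]
  [-15, 8, 15, 48, 35, 50, 47, -7, 4] -> [50, 48, 47, 35, 15, 8, 4, -7, -15] -> [55, 53, 52, 40, 20, 13, 9, -2, -10] -> [385, 371, 364, 280, 140, 91, 63, -14, -70] -> [384, 370, 363, 279, 139, 90, 62, -15, -71]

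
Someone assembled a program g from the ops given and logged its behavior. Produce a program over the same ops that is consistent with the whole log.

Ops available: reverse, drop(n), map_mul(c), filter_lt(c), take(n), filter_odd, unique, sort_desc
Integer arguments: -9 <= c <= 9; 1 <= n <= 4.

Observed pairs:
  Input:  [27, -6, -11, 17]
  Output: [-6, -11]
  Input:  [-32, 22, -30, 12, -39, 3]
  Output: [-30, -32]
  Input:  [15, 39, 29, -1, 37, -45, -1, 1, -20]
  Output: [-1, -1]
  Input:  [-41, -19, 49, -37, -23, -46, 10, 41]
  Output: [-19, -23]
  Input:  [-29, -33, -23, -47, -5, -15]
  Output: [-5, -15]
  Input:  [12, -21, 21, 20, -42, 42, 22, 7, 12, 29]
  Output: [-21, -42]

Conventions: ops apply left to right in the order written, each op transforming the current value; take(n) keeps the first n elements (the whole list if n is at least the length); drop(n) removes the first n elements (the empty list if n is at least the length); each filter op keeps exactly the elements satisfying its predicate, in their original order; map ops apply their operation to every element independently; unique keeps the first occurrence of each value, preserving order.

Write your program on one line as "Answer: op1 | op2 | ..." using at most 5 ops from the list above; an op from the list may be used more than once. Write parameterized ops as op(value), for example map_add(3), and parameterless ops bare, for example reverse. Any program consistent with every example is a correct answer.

reverse | sort_desc | filter_lt(0) | take(2)

Check, running the answer program on each example:
  [27, -6, -11, 17] -> [17, -11, -6, 27] -> [27, 17, -6, -11] -> [-6, -11] -> [-6, -11]
  [-32, 22, -30, 12, -39, 3] -> [3, -39, 12, -30, 22, -32] -> [22, 12, 3, -30, -32, -39] -> [-30, -32, -39] -> [-30, -32]
  [15, 39, 29, -1, 37, -45, -1, 1, -20] -> [-20, 1, -1, -45, 37, -1, 29, 39, 15] -> [39, 37, 29, 15, 1, -1, -1, -20, -45] -> [-1, -1, -20, -45] -> [-1, -1]
  [-41, -19, 49, -37, -23, -46, 10, 41] -> [41, 10, -46, -23, -37, 49, -19, -41] -> [49, 41, 10, -19, -23, -37, -41, -46] -> [-19, -23, -37, -41, -46] -> [-19, -23]
  [-29, -33, -23, -47, -5, -15] -> [-15, -5, -47, -23, -33, -29] -> [-5, -15, -23, -29, -33, -47] -> [-5, -15, -23, -29, -33, -47] -> [-5, -15]
  [12, -21, 21, 20, -42, 42, 22, 7, 12, 29] -> [29, 12, 7, 22, 42, -42, 20, 21, -21, 12] -> [42, 29, 22, 21, 20, 12, 12, 7, -21, -42] -> [-21, -42] -> [-21, -42]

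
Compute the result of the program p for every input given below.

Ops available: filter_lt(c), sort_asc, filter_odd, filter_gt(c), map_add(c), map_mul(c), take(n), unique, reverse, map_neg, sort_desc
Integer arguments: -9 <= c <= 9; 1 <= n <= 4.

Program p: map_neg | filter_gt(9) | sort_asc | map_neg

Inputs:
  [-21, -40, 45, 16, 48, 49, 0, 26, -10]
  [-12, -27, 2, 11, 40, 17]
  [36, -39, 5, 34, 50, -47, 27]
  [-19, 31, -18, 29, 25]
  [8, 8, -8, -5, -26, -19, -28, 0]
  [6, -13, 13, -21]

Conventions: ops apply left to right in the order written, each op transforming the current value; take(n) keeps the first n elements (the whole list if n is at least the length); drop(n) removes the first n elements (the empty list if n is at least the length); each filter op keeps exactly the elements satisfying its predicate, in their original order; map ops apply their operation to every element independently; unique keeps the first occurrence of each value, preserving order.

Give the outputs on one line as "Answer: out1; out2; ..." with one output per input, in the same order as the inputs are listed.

Execution, op by op:
  [-21, -40, 45, 16, 48, 49, 0, 26, -10] -> [21, 40, -45, -16, -48, -49, 0, -26, 10] -> [21, 40, 10] -> [10, 21, 40] -> [-10, -21, -40]
  [-12, -27, 2, 11, 40, 17] -> [12, 27, -2, -11, -40, -17] -> [12, 27] -> [12, 27] -> [-12, -27]
  [36, -39, 5, 34, 50, -47, 27] -> [-36, 39, -5, -34, -50, 47, -27] -> [39, 47] -> [39, 47] -> [-39, -47]
  [-19, 31, -18, 29, 25] -> [19, -31, 18, -29, -25] -> [19, 18] -> [18, 19] -> [-18, -19]
  [8, 8, -8, -5, -26, -19, -28, 0] -> [-8, -8, 8, 5, 26, 19, 28, 0] -> [26, 19, 28] -> [19, 26, 28] -> [-19, -26, -28]
  [6, -13, 13, -21] -> [-6, 13, -13, 21] -> [13, 21] -> [13, 21] -> [-13, -21]

[-10, -21, -40]; [-12, -27]; [-39, -47]; [-18, -19]; [-19, -26, -28]; [-13, -21]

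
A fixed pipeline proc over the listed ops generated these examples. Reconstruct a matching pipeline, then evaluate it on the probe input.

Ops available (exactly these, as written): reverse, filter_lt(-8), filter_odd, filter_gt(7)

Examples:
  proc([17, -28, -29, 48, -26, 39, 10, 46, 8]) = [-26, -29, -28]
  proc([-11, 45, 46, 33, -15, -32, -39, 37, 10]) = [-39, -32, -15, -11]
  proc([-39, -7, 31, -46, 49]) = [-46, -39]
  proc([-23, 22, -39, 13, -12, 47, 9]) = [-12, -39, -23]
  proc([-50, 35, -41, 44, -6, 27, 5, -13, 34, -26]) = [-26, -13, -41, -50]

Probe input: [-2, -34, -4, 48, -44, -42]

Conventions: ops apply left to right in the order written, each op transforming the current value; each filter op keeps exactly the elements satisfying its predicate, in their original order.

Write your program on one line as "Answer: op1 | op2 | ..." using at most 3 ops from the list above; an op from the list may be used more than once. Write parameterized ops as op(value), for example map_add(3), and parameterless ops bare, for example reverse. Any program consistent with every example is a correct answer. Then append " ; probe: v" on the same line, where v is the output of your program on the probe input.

filter_lt(-8) | reverse ; probe: [-42, -44, -34]

Check, running the answer program on each example:
  [17, -28, -29, 48, -26, 39, 10, 46, 8] -> [-28, -29, -26] -> [-26, -29, -28]
  [-11, 45, 46, 33, -15, -32, -39, 37, 10] -> [-11, -15, -32, -39] -> [-39, -32, -15, -11]
  [-39, -7, 31, -46, 49] -> [-39, -46] -> [-46, -39]
  [-23, 22, -39, 13, -12, 47, 9] -> [-23, -39, -12] -> [-12, -39, -23]
  [-50, 35, -41, 44, -6, 27, 5, -13, 34, -26] -> [-50, -41, -13, -26] -> [-26, -13, -41, -50]
  probe: [-2, -34, -4, 48, -44, -42] -> [-34, -44, -42] -> [-42, -44, -34]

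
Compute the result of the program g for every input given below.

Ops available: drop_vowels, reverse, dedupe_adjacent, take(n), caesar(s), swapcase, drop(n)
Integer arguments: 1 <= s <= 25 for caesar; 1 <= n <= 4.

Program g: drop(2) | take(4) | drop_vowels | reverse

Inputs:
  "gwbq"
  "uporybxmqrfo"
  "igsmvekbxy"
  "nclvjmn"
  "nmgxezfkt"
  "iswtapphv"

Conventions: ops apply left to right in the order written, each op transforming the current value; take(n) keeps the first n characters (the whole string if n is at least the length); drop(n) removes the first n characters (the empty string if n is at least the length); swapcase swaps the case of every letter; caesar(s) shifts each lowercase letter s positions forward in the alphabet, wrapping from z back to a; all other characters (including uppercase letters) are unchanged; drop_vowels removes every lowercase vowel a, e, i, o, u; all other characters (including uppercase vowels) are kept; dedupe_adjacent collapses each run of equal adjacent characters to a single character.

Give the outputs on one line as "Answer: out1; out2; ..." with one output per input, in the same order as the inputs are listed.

Execution, op by op:
  "gwbq" -> "bq" -> "bq" -> "bq" -> "qb"
  "uporybxmqrfo" -> "orybxmqrfo" -> "oryb" -> "ryb" -> "byr"
  "igsmvekbxy" -> "smvekbxy" -> "smve" -> "smv" -> "vms"
  "nclvjmn" -> "lvjmn" -> "lvjm" -> "lvjm" -> "mjvl"
  "nmgxezfkt" -> "gxezfkt" -> "gxez" -> "gxz" -> "zxg"
  "iswtapphv" -> "wtapphv" -> "wtap" -> "wtp" -> "ptw"

"qb"; "byr"; "vms"; "mjvl"; "zxg"; "ptw"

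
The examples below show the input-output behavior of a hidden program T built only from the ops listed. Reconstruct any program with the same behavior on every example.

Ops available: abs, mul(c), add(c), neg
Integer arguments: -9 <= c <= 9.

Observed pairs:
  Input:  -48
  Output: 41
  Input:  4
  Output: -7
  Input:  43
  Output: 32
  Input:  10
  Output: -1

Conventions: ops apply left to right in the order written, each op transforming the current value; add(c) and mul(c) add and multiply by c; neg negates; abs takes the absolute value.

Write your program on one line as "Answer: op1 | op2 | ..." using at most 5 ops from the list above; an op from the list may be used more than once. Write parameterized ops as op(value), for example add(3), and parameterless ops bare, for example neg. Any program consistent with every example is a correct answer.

add(3) | add(-5) | abs | add(-9)

Check, running the answer program on each example:
  -48 -> -45 -> -50 -> 50 -> 41
  4 -> 7 -> 2 -> 2 -> -7
  43 -> 46 -> 41 -> 41 -> 32
  10 -> 13 -> 8 -> 8 -> -1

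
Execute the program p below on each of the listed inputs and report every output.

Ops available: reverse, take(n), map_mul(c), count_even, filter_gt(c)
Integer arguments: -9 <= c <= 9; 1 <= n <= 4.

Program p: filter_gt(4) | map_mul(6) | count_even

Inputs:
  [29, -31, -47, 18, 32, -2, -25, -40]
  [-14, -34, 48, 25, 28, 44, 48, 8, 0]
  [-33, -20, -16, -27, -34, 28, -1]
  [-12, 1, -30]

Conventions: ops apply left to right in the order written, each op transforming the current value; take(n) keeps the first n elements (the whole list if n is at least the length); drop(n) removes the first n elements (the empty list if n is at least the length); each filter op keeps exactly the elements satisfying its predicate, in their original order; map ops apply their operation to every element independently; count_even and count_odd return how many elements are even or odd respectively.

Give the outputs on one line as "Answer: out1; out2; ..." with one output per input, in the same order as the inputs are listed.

3; 6; 1; 0

Execution, op by op:
  [29, -31, -47, 18, 32, -2, -25, -40] -> [29, 18, 32] -> [174, 108, 192] -> 3
  [-14, -34, 48, 25, 28, 44, 48, 8, 0] -> [48, 25, 28, 44, 48, 8] -> [288, 150, 168, 264, 288, 48] -> 6
  [-33, -20, -16, -27, -34, 28, -1] -> [28] -> [168] -> 1
  [-12, 1, -30] -> [] -> [] -> 0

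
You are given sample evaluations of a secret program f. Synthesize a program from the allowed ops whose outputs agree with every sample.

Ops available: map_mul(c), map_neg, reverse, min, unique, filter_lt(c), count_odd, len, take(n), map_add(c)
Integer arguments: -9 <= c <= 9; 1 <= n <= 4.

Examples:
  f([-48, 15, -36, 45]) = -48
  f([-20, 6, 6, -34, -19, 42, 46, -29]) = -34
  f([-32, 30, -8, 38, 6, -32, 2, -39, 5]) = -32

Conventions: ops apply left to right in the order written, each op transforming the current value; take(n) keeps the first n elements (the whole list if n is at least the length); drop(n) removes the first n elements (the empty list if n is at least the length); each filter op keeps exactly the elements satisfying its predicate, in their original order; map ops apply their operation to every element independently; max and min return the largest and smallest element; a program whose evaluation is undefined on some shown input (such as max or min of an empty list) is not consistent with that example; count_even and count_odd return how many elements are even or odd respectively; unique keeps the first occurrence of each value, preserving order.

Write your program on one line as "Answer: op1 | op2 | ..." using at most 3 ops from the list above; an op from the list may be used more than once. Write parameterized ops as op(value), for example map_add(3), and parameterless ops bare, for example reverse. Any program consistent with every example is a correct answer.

filter_lt(-4) | take(2) | min

Check, running the answer program on each example:
  [-48, 15, -36, 45] -> [-48, -36] -> [-48, -36] -> -48
  [-20, 6, 6, -34, -19, 42, 46, -29] -> [-20, -34, -19, -29] -> [-20, -34] -> -34
  [-32, 30, -8, 38, 6, -32, 2, -39, 5] -> [-32, -8, -32, -39] -> [-32, -8] -> -32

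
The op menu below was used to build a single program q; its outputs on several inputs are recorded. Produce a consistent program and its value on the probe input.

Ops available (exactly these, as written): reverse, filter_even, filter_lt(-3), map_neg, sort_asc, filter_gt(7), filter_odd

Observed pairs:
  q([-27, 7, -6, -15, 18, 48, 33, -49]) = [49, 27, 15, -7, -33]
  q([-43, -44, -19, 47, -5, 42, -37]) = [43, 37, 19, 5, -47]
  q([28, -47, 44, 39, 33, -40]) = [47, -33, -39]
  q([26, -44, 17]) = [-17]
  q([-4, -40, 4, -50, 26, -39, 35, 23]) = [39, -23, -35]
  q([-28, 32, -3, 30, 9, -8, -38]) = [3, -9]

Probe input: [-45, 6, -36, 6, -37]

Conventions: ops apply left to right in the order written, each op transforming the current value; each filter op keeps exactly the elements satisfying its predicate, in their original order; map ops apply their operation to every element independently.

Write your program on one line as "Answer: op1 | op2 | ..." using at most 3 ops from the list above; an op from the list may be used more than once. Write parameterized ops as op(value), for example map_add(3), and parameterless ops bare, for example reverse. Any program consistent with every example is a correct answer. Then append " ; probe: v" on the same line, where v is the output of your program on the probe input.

sort_asc | map_neg | filter_odd ; probe: [45, 37]

Check, running the answer program on each example:
  [-27, 7, -6, -15, 18, 48, 33, -49] -> [-49, -27, -15, -6, 7, 18, 33, 48] -> [49, 27, 15, 6, -7, -18, -33, -48] -> [49, 27, 15, -7, -33]
  [-43, -44, -19, 47, -5, 42, -37] -> [-44, -43, -37, -19, -5, 42, 47] -> [44, 43, 37, 19, 5, -42, -47] -> [43, 37, 19, 5, -47]
  [28, -47, 44, 39, 33, -40] -> [-47, -40, 28, 33, 39, 44] -> [47, 40, -28, -33, -39, -44] -> [47, -33, -39]
  [26, -44, 17] -> [-44, 17, 26] -> [44, -17, -26] -> [-17]
  [-4, -40, 4, -50, 26, -39, 35, 23] -> [-50, -40, -39, -4, 4, 23, 26, 35] -> [50, 40, 39, 4, -4, -23, -26, -35] -> [39, -23, -35]
  [-28, 32, -3, 30, 9, -8, -38] -> [-38, -28, -8, -3, 9, 30, 32] -> [38, 28, 8, 3, -9, -30, -32] -> [3, -9]
  probe: [-45, 6, -36, 6, -37] -> [-45, -37, -36, 6, 6] -> [45, 37, 36, -6, -6] -> [45, 37]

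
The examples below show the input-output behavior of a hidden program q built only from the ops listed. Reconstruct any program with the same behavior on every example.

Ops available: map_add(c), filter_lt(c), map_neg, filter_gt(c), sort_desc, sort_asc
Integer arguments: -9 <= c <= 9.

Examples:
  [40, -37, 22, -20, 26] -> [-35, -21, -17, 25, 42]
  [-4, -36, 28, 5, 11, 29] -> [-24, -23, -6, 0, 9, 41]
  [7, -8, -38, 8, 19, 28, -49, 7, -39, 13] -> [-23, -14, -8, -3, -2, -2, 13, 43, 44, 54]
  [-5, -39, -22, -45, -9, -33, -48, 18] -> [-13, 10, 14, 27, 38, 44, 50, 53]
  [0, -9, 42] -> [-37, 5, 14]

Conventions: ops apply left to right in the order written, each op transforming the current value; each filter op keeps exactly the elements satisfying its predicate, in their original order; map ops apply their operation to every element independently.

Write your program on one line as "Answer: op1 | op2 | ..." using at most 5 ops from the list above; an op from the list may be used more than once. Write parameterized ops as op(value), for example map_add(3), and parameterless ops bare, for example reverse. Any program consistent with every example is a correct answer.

map_neg | sort_asc | map_add(7) | map_add(-2)

Check, running the answer program on each example:
  [40, -37, 22, -20, 26] -> [-40, 37, -22, 20, -26] -> [-40, -26, -22, 20, 37] -> [-33, -19, -15, 27, 44] -> [-35, -21, -17, 25, 42]
  [-4, -36, 28, 5, 11, 29] -> [4, 36, -28, -5, -11, -29] -> [-29, -28, -11, -5, 4, 36] -> [-22, -21, -4, 2, 11, 43] -> [-24, -23, -6, 0, 9, 41]
  [7, -8, -38, 8, 19, 28, -49, 7, -39, 13] -> [-7, 8, 38, -8, -19, -28, 49, -7, 39, -13] -> [-28, -19, -13, -8, -7, -7, 8, 38, 39, 49] -> [-21, -12, -6, -1, 0, 0, 15, 45, 46, 56] -> [-23, -14, -8, -3, -2, -2, 13, 43, 44, 54]
  [-5, -39, -22, -45, -9, -33, -48, 18] -> [5, 39, 22, 45, 9, 33, 48, -18] -> [-18, 5, 9, 22, 33, 39, 45, 48] -> [-11, 12, 16, 29, 40, 46, 52, 55] -> [-13, 10, 14, 27, 38, 44, 50, 53]
  [0, -9, 42] -> [0, 9, -42] -> [-42, 0, 9] -> [-35, 7, 16] -> [-37, 5, 14]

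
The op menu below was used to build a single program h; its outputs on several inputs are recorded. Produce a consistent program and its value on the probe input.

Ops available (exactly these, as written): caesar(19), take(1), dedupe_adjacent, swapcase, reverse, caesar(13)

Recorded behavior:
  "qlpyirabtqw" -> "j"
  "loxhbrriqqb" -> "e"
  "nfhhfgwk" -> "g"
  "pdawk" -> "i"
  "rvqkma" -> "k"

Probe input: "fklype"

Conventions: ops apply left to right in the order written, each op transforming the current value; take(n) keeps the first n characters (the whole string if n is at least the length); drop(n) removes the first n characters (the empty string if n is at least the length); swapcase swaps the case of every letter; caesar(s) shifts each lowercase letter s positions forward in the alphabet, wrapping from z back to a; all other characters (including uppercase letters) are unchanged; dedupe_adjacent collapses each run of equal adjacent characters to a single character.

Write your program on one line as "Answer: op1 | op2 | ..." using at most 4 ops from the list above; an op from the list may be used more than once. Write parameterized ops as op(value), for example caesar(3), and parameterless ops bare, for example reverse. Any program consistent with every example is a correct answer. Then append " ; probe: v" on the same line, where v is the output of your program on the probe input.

dedupe_adjacent | take(1) | caesar(19) ; probe: "y"

Check, running the answer program on each example:
  "qlpyirabtqw" -> "qlpyirabtqw" -> "q" -> "j"
  "loxhbrriqqb" -> "loxhbriqb" -> "l" -> "e"
  "nfhhfgwk" -> "nfhfgwk" -> "n" -> "g"
  "pdawk" -> "pdawk" -> "p" -> "i"
  "rvqkma" -> "rvqkma" -> "r" -> "k"
  probe: "fklype" -> "fklype" -> "f" -> "y"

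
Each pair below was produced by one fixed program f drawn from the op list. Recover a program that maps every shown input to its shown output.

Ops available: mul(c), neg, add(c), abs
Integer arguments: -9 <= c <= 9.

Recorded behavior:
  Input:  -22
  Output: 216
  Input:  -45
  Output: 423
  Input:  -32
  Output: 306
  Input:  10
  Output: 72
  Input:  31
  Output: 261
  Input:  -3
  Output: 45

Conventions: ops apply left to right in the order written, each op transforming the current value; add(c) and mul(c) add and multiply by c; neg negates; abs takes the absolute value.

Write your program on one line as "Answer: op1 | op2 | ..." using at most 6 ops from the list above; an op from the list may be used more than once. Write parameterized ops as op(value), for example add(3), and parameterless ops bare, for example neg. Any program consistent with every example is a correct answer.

add(7) | add(-9) | abs | mul(-9) | neg

Check, running the answer program on each example:
  -22 -> -15 -> -24 -> 24 -> -216 -> 216
  -45 -> -38 -> -47 -> 47 -> -423 -> 423
  -32 -> -25 -> -34 -> 34 -> -306 -> 306
  10 -> 17 -> 8 -> 8 -> -72 -> 72
  31 -> 38 -> 29 -> 29 -> -261 -> 261
  -3 -> 4 -> -5 -> 5 -> -45 -> 45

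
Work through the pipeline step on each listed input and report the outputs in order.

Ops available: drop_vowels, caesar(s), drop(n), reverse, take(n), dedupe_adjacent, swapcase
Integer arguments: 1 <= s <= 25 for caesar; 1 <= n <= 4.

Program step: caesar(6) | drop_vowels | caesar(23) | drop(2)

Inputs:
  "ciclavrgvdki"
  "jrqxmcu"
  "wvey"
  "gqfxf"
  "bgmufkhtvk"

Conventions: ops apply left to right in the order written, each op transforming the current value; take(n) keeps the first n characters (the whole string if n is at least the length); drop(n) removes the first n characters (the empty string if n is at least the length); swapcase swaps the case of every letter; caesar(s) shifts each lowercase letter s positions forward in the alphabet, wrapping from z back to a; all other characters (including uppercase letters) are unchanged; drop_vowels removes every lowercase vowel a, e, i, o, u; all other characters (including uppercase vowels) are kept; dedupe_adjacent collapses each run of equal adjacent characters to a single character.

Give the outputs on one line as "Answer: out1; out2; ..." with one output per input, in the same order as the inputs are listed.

Execution, op by op:
  "ciclavrgvdki" -> "ioirgbxmbjqo" -> "rgbxmbjq" -> "odyujygn" -> "yujygn"
  "jrqxmcu" -> "pxwdsia" -> "pxwds" -> "mutap" -> "tap"
  "wvey" -> "cbke" -> "cbk" -> "zyh" -> "h"
  "gqfxf" -> "mwldl" -> "mwldl" -> "jtiai" -> "iai"
  "bgmufkhtvk" -> "hmsalqnzbq" -> "hmslqnzbq" -> "ejpinkwyn" -> "pinkwyn"

"yujygn"; "tap"; "h"; "iai"; "pinkwyn"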